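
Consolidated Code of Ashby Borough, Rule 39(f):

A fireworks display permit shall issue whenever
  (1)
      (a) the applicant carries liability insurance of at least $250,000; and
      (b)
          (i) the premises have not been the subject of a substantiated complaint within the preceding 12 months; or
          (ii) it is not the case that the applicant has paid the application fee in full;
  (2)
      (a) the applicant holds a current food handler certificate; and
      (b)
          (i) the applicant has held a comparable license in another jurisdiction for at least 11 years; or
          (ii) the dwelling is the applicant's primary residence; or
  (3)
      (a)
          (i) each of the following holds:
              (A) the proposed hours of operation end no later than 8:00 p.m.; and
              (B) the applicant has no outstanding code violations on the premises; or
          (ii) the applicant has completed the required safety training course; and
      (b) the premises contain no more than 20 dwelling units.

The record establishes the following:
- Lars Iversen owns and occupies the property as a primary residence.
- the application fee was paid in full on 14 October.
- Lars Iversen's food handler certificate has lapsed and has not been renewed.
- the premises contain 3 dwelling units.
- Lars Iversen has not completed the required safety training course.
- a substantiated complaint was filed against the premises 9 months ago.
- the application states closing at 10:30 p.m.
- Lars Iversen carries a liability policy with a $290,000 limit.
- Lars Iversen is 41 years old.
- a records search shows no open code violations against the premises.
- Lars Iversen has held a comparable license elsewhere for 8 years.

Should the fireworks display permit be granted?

(a) insurance ≥ $250,000 — holds.
(i) no complaint in 12 mo. — not satisfied.
(ii) not (fee paid) — not satisfied.
(b) = F OR F = false.
(1) = T AND F = false.
(a) food handler cert. — fails.
(i) prior license ≥ 11 yr — not met.
(ii) primary residence — satisfied.
So (b) is satisfied (F OR T).
So (2) is not satisfied (F AND T).
(A) closes by 8 p.m. — fails.
(B) no code violations — holds.
(i): F AND T → false.
(ii) safety training — not satisfied.
(a): F OR F → false.
(b) ≤ 20 units — met.
(3) = F AND T = false.
Overall = F OR F OR F = false.

No — denied.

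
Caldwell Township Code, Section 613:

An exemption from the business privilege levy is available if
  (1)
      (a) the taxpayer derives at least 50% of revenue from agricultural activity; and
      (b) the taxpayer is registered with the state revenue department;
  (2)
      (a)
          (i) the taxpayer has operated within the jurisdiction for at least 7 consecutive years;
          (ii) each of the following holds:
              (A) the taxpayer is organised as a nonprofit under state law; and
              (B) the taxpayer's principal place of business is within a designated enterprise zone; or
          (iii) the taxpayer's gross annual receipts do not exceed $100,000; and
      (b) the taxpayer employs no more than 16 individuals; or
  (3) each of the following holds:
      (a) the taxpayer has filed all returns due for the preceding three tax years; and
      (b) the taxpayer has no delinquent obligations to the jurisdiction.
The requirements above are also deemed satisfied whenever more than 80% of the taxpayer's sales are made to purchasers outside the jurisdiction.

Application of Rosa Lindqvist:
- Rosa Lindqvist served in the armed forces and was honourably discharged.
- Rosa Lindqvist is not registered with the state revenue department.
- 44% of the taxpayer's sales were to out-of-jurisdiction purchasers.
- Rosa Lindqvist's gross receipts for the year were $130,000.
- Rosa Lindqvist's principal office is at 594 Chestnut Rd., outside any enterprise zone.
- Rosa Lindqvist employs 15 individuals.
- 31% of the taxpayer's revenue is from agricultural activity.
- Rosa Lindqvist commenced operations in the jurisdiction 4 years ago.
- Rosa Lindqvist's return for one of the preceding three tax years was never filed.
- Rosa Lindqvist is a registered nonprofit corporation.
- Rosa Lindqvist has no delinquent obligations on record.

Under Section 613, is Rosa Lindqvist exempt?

(a) ≥50% agricultural — fails.
(b) state-registered — not met.
(1) = F AND F = false.
(i) ≥ 7 yrs in jurisdiction — not satisfied.
(A) nonprofit — satisfied.
(B) in enterprise zone — fails.
(ii): T AND F → false.
(iii) receipts ≤ $100,000 — not satisfied.
So (a) is not satisfied (F OR F OR F).
(b) ≤ 16 employees — met.
(2) = F AND T = false.
(a) returns current — fails.
(b) no delinquency — holds.
So (3) is not satisfied (F AND T).
So Overall is not satisfied (F OR F OR F).
Exception (>80% out-of-jur. sales) — not satisfied.
Result: main false OR exception false → false.

No — not exempt.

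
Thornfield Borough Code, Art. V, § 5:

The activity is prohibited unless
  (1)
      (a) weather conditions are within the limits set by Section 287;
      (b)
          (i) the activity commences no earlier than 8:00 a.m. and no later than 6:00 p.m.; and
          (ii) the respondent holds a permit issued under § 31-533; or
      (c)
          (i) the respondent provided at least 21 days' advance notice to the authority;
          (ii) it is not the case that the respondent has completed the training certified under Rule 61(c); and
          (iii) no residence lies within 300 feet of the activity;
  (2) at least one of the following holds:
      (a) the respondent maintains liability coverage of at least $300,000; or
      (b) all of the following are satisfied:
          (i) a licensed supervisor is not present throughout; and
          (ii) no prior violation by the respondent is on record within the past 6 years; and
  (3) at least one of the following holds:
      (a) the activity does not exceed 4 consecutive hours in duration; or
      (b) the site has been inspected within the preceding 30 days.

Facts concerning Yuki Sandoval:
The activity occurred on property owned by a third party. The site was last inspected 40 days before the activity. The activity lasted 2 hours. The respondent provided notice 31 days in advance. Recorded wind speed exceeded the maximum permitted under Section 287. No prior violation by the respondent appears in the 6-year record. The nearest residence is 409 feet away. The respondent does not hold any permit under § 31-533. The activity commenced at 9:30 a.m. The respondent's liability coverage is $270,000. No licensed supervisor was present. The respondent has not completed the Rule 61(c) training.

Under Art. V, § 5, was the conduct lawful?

Yes — lawful.

(a) weather ok — not satisfied.
(i) start within hours — satisfied.
(ii) holds permit — not satisfied.
(b): T AND F → false.
(i) ≥21 days' notice — holds.
(ii) not (training certified) — satisfied.
(iii) no residence in 300 ft — satisfied.
(c): T AND T AND T → true.
(1): F OR F OR T → true.
(a) coverage ≥ $300,000 — not satisfied.
(i) not (supervisor present) — met.
(ii) no prior violation — satisfied.
(b): T AND T → true.
(2): F OR T → true.
(a) ≤ 4 hrs duration — met.
(b) site inspected — not met.
(3): T OR F → true.
Overall = T AND T AND T = true.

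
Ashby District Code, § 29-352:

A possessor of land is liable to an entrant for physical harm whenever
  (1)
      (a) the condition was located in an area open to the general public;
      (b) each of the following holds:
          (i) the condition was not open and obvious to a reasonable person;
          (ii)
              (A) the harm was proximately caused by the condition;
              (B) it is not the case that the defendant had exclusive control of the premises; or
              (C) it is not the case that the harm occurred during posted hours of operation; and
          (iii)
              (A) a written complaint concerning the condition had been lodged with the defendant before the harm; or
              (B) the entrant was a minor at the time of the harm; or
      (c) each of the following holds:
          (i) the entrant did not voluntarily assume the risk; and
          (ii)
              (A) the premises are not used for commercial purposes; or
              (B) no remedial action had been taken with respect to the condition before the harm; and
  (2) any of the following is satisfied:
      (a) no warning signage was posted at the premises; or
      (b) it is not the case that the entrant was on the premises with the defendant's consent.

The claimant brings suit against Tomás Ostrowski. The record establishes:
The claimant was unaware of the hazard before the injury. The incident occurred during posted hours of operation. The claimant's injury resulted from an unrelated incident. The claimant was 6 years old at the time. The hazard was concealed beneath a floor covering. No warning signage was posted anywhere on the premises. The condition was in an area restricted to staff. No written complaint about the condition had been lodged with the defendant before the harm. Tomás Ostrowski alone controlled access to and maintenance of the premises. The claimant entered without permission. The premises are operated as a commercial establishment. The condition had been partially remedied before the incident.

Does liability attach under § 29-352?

(a) public area — fails.
(i) not open/obvious — satisfied.
(A) proximate cause — fails.
(B) not (exclusive control) — not met.
(C) not (during posted hours) — not met.
(ii): F OR F OR F → false.
(A) complaint lodged — not met.
(B) entrant a minor — satisfied.
So (iii) is satisfied (F OR T).
(b): T AND F AND T → false.
(i) no assumed risk — holds.
(A) not (commercial use) — not met.
(B) no remedial action — fails.
(ii) = F OR F = false.
(c) = T AND F = false.
(1): F OR F OR F → false.
(a) no signage posted — holds.
(b) not (consent to enter) — satisfied.
So (2) is satisfied (T OR T).
Overall = F AND T = false.

No — not liable.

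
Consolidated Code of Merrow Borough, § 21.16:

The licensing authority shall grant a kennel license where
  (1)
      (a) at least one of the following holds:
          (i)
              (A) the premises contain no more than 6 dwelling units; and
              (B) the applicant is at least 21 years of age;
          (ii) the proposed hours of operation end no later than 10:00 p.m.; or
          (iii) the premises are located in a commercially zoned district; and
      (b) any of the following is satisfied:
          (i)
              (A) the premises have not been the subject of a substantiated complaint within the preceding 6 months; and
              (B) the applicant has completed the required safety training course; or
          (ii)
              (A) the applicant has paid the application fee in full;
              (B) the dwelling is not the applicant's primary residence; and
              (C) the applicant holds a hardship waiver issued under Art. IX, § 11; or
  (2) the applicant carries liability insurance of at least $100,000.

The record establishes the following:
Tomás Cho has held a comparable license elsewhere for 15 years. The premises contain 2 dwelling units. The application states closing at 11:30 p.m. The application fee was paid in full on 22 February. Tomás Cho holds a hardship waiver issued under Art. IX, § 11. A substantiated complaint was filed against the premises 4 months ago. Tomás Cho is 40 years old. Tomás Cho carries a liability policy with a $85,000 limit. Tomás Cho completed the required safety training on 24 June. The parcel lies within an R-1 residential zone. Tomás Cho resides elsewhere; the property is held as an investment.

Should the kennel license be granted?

Yes — granted.

(A) ≤ 6 units — satisfied.
(B) age ≥ 21 — satisfied.
(i) = T AND T = true.
(ii) closes by 10 p.m. — not met.
(iii) commercially zoned — fails.
So (a) is satisfied (T OR F OR F).
(A) no complaint in 6 mo. — fails.
(B) safety training — met.
(i): F AND T → false.
(A) fee paid — met.
(B) not (primary residence) — met.
(C) hardship waiver — satisfied.
(ii): T AND T AND T → true.
So (b) is satisfied (F OR T).
So (1) is satisfied (T AND T).
(2) insurance ≥ $100,000 — fails.
So Overall is satisfied (T OR F).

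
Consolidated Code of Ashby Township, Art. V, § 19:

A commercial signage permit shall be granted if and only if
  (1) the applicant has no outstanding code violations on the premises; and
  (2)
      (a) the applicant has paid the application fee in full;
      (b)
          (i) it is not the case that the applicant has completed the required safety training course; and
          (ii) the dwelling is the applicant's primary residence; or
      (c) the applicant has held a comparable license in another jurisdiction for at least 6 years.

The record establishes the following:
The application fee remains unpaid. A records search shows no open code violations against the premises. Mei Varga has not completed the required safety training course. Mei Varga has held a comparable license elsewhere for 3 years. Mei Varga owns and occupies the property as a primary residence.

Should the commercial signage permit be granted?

Yes — granted.

(1) no code violations — met.
(a) fee paid — not satisfied.
(i) not (safety training) — holds.
(ii) primary residence — holds.
So (b) is satisfied (T AND T).
(c) prior license ≥ 6 yr — fails.
So (2) is satisfied (F OR T OR F).
So Overall is satisfied (T AND T).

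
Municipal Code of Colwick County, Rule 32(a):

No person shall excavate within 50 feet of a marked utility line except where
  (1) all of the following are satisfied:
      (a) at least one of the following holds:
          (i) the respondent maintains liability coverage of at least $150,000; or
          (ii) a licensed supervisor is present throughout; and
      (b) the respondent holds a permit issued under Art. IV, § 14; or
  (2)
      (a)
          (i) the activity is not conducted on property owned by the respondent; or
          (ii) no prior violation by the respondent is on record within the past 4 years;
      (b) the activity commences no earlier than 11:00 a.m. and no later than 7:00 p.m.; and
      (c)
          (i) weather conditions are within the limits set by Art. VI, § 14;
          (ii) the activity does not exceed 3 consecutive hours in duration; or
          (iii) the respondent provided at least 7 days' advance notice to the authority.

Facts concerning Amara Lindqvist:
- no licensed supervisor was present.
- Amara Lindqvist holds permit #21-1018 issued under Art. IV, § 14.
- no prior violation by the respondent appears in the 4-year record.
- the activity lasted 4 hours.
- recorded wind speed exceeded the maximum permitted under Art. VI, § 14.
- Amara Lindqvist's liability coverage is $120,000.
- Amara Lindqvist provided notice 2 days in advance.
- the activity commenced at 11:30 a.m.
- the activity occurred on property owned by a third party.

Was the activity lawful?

No — unlawful.

(i) coverage ≥ $150,000 — not met.
(ii) supervisor present — fails.
(a): F OR F → false.
(b) holds permit — met.
(1) = F AND T = false.
(i) not (own property) — satisfied.
(ii) no prior violation — holds.
So (a) is satisfied (T OR T).
(b) start within hours — holds.
(i) weather ok — not met.
(ii) ≤ 3 hrs duration — not met.
(iii) ≥7 days' notice — not satisfied.
(c): F OR F OR F → false.
(2) = T AND T AND F = false.
Overall: F OR F → false.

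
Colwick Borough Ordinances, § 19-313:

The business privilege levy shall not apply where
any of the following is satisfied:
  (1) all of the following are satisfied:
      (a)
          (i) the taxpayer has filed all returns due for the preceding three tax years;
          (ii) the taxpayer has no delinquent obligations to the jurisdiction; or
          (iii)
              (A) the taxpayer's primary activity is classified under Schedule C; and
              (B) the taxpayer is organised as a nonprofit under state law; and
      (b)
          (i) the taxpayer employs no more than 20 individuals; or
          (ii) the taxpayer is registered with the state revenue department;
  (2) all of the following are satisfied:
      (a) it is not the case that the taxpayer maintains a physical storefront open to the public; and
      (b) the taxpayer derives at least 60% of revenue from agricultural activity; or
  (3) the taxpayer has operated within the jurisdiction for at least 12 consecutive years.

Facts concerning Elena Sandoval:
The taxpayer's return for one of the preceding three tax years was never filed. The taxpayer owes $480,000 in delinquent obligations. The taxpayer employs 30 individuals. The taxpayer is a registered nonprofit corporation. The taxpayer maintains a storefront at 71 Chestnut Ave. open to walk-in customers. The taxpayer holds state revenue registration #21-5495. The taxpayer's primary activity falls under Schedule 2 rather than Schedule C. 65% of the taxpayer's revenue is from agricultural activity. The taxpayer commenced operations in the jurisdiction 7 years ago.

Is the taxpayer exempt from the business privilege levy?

(i) returns current — not met.
(ii) no delinquency — not met.
(A) Schedule C activity — fails.
(B) nonprofit — holds.
(iii) = F AND T = false.
(a) = F OR F OR F = false.
(i) ≤ 20 employees — not satisfied.
(ii) state-registered — satisfied.
(b) = F OR T = true.
(1): F AND T → false.
(a) not (has storefront) — not met.
(b) ≥60% agricultural — met.
(2) = F AND T = false.
(3) ≥ 12 yrs in jurisdiction — not satisfied.
Overall: F OR F OR F → false.

No — not exempt.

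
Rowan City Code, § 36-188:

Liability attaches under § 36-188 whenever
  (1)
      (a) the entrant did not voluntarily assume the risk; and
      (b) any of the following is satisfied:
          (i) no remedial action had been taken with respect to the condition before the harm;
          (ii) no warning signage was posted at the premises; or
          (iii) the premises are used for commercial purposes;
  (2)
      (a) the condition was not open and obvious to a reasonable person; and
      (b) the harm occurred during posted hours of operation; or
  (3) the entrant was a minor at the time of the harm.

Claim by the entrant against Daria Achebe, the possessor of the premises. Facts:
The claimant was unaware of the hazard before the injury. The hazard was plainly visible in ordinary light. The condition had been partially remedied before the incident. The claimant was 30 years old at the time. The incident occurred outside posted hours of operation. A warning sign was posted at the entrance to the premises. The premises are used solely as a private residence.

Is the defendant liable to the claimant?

No — not liable.

(a) no assumed risk — holds.
(i) no remedial action — not satisfied.
(ii) no signage posted — fails.
(iii) commercial use — fails.
So (b) is not satisfied (F OR F OR F).
So (1) is not satisfied (T AND F).
(a) not open/obvious — not met.
(b) during posted hours — not satisfied.
So (2) is not satisfied (F AND F).
(3) entrant a minor — fails.
Overall = F OR F OR F = false.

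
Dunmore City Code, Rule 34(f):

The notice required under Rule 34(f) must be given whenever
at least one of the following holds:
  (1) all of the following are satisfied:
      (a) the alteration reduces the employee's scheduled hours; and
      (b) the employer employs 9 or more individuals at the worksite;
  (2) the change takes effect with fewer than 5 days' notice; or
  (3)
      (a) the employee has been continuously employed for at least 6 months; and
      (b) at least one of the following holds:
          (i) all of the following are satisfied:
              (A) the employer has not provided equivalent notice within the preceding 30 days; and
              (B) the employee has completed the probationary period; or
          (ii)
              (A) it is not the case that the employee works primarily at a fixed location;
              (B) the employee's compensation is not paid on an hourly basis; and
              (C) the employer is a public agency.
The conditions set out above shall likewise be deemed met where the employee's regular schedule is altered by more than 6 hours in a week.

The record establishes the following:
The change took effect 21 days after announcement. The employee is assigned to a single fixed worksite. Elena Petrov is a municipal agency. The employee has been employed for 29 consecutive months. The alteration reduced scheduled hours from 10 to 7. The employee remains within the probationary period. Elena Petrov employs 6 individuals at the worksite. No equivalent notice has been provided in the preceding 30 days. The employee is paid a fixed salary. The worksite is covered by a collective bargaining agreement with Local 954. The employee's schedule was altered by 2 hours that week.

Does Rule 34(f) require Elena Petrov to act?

No — not required.

(a) hours reduced — satisfied.
(b) ≥ 9 at site — not met.
So (1) is not satisfied (T AND F).
(2) < 5 days' notice — fails.
(a) tenure ≥ 6 mo. — met.
(A) no recent notice — met.
(B) past probation — not met.
(i): T AND F → false.
(A) not (fixed location) — not met.
(B) not (hourly-paid) — met.
(C) public agency — holds.
(ii): F AND T AND T → false.
(b): F OR F → false.
(3): T AND F → false.
Overall = F OR F OR F = false.
Exception (schedule shift > 6h) — not satisfied.
Result: main false OR exception false → false.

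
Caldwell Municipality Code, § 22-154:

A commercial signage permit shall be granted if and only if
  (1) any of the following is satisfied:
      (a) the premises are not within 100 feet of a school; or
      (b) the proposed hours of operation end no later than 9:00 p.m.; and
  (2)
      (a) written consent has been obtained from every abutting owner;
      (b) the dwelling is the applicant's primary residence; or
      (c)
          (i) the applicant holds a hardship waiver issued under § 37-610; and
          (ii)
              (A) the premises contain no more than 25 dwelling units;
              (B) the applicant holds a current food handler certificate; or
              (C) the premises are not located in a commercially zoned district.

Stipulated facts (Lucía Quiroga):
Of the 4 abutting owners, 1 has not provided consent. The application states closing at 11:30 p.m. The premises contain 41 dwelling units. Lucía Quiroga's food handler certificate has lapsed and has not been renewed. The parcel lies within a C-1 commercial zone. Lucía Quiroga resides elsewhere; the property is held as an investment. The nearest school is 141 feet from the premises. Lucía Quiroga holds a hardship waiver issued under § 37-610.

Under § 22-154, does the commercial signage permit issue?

No — denied.

(a) ≥100 ft from school — satisfied.
(b) closes by 9 p.m. — fails.
(1) = T OR F = true.
(a) all abutters consent — not satisfied.
(b) primary residence — not satisfied.
(i) hardship waiver — holds.
(A) ≤ 25 units — not met.
(B) food handler cert. — not satisfied.
(C) not (commercially zoned) — not met.
(ii): F OR F OR F → false.
So (c) is not satisfied (T AND F).
(2): F OR F OR F → false.
Overall = T AND F = false.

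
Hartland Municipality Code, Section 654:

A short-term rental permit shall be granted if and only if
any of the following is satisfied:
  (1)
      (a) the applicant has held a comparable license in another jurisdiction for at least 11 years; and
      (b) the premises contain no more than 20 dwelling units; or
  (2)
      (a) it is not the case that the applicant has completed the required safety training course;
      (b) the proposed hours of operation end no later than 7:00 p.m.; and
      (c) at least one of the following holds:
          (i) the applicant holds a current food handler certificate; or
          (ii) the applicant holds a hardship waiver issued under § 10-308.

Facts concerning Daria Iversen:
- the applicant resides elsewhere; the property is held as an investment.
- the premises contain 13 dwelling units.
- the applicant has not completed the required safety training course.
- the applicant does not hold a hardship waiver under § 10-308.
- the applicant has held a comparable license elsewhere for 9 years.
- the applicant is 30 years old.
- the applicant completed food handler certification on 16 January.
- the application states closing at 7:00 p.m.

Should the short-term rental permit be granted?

Yes — granted.

(a) prior license ≥ 11 yr — not satisfied.
(b) ≤ 20 units — holds.
(1): F AND T → false.
(a) not (safety training) — holds.
(b) closes by 7 p.m. — satisfied.
(i) food handler cert. — met.
(ii) hardship waiver — not met.
So (c) is satisfied (T OR F).
(2): T AND T AND T → true.
So Overall is satisfied (F OR T).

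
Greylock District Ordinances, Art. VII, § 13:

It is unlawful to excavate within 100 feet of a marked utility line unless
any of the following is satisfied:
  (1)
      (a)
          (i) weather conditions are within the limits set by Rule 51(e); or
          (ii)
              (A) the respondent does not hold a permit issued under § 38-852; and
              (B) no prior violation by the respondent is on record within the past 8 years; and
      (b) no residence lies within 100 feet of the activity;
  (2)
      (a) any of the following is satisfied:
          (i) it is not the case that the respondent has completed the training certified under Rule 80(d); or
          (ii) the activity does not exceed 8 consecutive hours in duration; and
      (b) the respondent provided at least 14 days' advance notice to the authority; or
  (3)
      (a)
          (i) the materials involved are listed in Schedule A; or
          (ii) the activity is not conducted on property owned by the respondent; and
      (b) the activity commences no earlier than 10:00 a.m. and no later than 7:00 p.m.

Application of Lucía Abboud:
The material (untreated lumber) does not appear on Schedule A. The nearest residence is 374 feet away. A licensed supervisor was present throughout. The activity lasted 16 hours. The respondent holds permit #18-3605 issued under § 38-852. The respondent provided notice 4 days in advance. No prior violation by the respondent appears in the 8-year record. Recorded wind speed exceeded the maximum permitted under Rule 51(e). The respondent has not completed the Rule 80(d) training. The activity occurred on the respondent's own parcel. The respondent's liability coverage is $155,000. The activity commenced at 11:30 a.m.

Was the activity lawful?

No — unlawful.

(i) weather ok — fails.
(A) not (holds permit) — not satisfied.
(B) no prior violation — holds.
(ii): F AND T → false.
(a): F OR F → false.
(b) no residence in 100 ft — met.
So (1) is not satisfied (F AND T).
(i) not (training certified) — met.
(ii) ≤ 8 hrs duration — fails.
(a): T OR F → true.
(b) ≥14 days' notice — fails.
(2) = T AND F = false.
(i) Schedule A material — not met.
(ii) not (own property) — fails.
(a): F OR F → false.
(b) start within hours — met.
(3): F AND T → false.
Overall = F OR F OR F = false.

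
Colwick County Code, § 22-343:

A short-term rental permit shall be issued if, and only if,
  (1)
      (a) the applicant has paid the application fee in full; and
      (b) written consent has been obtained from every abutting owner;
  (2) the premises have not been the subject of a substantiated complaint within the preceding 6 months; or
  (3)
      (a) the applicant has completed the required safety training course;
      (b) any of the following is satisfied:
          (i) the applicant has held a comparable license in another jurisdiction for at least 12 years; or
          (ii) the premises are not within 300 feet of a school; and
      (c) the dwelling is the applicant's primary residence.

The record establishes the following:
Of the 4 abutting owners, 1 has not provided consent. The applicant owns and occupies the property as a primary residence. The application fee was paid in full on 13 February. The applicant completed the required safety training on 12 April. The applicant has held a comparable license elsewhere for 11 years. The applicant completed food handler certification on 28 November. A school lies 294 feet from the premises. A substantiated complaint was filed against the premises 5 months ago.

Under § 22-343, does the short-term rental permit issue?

(a) fee paid — met.
(b) all abutters consent — not satisfied.
(1) = T AND F = false.
(2) no complaint in 6 mo. — not satisfied.
(a) safety training — satisfied.
(i) prior license ≥ 12 yr — not met.
(ii) ≥300 ft from school — fails.
(b): F OR F → false.
(c) primary residence — holds.
(3) = T AND F AND T = false.
So Overall is not satisfied (F OR F OR F).

No — denied.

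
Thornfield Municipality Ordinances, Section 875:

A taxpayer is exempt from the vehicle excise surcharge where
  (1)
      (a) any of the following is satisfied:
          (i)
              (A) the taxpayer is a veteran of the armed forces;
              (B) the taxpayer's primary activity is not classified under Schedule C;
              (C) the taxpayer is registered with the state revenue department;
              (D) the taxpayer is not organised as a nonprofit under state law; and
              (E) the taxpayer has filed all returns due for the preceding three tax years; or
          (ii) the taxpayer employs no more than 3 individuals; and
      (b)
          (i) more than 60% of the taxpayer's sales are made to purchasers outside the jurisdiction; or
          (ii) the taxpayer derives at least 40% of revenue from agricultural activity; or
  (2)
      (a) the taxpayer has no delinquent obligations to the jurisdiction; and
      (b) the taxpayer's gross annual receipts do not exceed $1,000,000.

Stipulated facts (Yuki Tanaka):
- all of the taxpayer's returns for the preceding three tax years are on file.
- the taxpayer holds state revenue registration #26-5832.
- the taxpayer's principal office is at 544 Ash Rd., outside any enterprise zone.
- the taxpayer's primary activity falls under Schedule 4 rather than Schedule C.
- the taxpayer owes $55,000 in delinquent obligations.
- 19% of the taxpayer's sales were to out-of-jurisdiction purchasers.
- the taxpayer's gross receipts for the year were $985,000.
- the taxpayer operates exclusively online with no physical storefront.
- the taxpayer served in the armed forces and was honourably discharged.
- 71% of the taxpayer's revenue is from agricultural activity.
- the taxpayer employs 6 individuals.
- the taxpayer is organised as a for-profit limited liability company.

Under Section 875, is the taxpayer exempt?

(A) veteran — satisfied.
(B) not (Schedule C activity) — holds.
(C) state-registered — holds.
(D) not (nonprofit) — holds.
(E) returns current — met.
So (i) is satisfied (T AND T AND T AND T AND T).
(ii) ≤ 3 employees — not met.
So (a) is satisfied (T OR F).
(i) >60% out-of-jur. sales — fails.
(ii) ≥40% agricultural — satisfied.
(b) = F OR T = true.
(1) = T AND T = true.
(a) no delinquency — not met.
(b) receipts ≤ $1,000,000 — satisfied.
So (2) is not satisfied (F AND T).
So Overall is satisfied (T OR F).

Yes — exempt.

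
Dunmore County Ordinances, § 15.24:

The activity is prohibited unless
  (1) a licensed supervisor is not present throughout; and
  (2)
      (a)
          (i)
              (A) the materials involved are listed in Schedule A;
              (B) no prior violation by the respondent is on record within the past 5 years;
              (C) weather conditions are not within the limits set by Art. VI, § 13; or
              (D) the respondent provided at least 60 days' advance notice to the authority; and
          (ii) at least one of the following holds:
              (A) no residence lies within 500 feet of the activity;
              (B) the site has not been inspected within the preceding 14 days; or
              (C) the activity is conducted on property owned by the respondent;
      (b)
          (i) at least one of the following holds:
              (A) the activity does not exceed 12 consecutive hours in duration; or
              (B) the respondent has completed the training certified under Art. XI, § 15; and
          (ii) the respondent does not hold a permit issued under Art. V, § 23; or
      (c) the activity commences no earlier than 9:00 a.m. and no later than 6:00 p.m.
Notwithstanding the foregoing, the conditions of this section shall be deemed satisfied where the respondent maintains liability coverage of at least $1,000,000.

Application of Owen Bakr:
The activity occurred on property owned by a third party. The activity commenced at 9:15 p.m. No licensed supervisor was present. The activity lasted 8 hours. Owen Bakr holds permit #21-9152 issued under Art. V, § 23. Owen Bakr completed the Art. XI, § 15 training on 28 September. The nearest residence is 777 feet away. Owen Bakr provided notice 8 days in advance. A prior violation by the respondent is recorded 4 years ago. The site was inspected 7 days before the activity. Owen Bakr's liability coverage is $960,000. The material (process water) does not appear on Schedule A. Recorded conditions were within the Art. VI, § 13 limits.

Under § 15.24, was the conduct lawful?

(1) not (supervisor present) — satisfied.
(A) Schedule A material — fails.
(B) no prior violation — not met.
(C) not (weather ok) — fails.
(D) ≥60 days' notice — not satisfied.
So (i) is not satisfied (F OR F OR F OR F).
(A) no residence in 500 ft — holds.
(B) not (site inspected) — fails.
(C) own property — not met.
So (ii) is satisfied (T OR F OR F).
(a): F AND T → false.
(A) ≤ 12 hrs duration — satisfied.
(B) training certified — met.
So (i) is satisfied (T OR T).
(ii) not (holds permit) — fails.
(b) = T AND F = false.
(c) start within hours — not satisfied.
(2) = F OR F OR F = false.
Overall = T AND F = false.
Exception (coverage ≥ $1,000,000) — not satisfied.
Result: main false OR exception false → false.

No — unlawful.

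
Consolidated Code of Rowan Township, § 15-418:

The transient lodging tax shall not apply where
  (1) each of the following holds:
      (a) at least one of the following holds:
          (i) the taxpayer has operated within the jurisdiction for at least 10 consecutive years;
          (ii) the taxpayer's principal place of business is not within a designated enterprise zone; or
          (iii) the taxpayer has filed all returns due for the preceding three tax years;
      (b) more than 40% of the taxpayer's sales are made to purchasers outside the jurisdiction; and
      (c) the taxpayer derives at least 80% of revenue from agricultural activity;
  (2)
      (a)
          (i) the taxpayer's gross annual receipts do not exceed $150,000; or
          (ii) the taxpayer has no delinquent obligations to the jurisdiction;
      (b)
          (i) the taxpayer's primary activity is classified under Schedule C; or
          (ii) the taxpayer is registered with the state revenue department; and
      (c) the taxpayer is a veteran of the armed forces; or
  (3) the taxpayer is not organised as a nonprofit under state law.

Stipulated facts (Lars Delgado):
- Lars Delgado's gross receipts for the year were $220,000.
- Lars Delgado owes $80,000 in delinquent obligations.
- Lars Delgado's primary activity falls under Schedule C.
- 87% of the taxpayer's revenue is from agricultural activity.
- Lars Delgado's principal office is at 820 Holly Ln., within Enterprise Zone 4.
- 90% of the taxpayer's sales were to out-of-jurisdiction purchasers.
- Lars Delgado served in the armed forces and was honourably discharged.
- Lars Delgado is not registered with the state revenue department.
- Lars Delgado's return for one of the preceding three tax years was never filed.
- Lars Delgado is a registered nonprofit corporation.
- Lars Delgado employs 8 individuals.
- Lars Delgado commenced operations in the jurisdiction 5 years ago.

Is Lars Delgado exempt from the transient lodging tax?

No — not exempt.

(i) ≥ 10 yrs in jurisdiction — fails.
(ii) not (in enterprise zone) — not met.
(iii) returns current — fails.
So (a) is not satisfied (F OR F OR F).
(b) >40% out-of-jur. sales — holds.
(c) ≥80% agricultural — satisfied.
(1): F AND T AND T → false.
(i) receipts ≤ $150,000 — not met.
(ii) no delinquency — not met.
So (a) is not satisfied (F OR F).
(i) Schedule C activity — satisfied.
(ii) state-registered — not met.
So (b) is satisfied (T OR F).
(c) veteran — satisfied.
(2): F AND T AND T → false.
(3) not (nonprofit) — not met.
Overall = F OR F OR F = false.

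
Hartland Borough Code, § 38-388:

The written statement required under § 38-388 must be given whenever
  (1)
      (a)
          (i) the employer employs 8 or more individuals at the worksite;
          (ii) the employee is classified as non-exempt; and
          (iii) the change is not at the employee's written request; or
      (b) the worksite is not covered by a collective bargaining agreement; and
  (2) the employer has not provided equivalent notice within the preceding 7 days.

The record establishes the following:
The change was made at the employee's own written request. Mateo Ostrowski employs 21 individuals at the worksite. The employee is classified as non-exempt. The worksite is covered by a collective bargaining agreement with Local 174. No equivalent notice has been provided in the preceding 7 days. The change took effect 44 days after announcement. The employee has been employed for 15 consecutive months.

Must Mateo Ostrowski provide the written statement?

(i) ≥ 8 at site — satisfied.
(ii) non-exempt — satisfied.
(iii) not employee-requested — not met.
So (a) is not satisfied (T AND T AND F).
(b) no CBA — fails.
(1) = F OR F = false.
(2) no recent notice — met.
Overall: F AND T → false.

No — not required.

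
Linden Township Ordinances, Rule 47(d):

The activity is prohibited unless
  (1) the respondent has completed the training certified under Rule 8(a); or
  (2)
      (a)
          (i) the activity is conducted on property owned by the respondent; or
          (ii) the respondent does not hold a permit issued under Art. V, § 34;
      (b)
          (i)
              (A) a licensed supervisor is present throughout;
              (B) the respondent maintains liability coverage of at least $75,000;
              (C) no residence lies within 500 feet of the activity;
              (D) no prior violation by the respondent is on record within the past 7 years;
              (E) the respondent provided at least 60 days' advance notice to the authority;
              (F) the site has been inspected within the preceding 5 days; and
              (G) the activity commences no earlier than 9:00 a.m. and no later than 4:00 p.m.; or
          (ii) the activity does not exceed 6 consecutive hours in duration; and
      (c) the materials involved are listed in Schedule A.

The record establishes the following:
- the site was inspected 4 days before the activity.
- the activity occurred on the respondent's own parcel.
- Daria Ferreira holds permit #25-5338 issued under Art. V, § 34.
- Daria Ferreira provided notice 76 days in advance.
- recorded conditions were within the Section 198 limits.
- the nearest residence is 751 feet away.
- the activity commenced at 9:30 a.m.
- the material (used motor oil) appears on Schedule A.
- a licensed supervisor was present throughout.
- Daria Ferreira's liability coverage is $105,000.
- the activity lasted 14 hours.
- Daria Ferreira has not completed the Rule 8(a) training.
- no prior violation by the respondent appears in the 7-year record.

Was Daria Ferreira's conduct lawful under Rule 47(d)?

(1) training certified — not met.
(i) own property — met.
(ii) not (holds permit) — not satisfied.
So (a) is satisfied (T OR F).
(A) supervisor present — met.
(B) coverage ≥ $75,000 — holds.
(C) no residence in 500 ft — satisfied.
(D) no prior violation — satisfied.
(E) ≥60 days' notice — holds.
(F) site inspected — met.
(G) start within hours — holds.
(i): T AND T AND T AND T AND T AND T AND T → true.
(ii) ≤ 6 hrs duration — not met.
(b) = T OR F = true.
(c) Schedule A material — satisfied.
(2) = T AND T AND T = true.
So Overall is satisfied (F OR T).

Yes — lawful.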